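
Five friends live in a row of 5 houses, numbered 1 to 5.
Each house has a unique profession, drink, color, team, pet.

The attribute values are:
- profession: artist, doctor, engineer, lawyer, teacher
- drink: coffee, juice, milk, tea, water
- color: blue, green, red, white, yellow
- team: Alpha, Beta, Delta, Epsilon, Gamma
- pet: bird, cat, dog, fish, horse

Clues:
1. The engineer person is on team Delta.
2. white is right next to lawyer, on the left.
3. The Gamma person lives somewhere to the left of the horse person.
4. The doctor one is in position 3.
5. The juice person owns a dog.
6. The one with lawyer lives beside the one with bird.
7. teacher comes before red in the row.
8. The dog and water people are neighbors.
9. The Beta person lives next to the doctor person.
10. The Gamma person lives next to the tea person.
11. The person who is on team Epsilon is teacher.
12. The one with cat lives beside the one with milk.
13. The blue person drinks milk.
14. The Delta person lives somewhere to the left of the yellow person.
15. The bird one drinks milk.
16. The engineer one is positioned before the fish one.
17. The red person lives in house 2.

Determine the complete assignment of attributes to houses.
Solution:

House | Profession | Drink | Color | Team | Pet
-----------------------------------------------
  1   | teacher | juice | white | Epsilon | dog
  2   | lawyer | water | red | Beta | cat
  3   | doctor | milk | blue | Gamma | bird
  4   | engineer | tea | green | Delta | horse
  5   | artist | coffee | yellow | Alpha | fish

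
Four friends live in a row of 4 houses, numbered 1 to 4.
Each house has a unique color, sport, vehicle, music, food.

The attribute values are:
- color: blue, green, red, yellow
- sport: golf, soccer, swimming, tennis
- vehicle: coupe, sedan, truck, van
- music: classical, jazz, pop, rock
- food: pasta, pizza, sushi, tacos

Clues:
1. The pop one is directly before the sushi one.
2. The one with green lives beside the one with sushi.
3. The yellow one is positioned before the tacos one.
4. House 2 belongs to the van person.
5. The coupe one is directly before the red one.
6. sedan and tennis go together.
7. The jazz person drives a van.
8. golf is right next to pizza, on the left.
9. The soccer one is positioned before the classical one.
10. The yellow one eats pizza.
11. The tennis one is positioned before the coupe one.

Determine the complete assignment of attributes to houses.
Solution:

House | Color | Sport | Vehicle | Music | Food
----------------------------------------------
  1   | green | tennis | sedan | pop | pasta
  2   | blue | golf | van | jazz | sushi
  3   | yellow | soccer | coupe | rock | pizza
  4   | red | swimming | truck | classical | tacos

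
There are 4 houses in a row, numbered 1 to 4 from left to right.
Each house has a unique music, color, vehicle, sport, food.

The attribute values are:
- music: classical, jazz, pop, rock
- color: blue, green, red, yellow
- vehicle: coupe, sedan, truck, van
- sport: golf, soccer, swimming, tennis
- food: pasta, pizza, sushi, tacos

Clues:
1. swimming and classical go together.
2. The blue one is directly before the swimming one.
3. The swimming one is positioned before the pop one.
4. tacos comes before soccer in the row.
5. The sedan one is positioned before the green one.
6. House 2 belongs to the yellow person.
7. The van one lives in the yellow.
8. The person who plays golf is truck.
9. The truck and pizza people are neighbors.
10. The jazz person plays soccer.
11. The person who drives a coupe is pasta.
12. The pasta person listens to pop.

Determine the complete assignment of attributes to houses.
Solution:

House | Music | Color | Vehicle | Sport | Food
----------------------------------------------
  1   | rock | blue | truck | golf | tacos
  2   | classical | yellow | van | swimming | pizza
  3   | jazz | red | sedan | soccer | sushi
  4   | pop | green | coupe | tennis | pasta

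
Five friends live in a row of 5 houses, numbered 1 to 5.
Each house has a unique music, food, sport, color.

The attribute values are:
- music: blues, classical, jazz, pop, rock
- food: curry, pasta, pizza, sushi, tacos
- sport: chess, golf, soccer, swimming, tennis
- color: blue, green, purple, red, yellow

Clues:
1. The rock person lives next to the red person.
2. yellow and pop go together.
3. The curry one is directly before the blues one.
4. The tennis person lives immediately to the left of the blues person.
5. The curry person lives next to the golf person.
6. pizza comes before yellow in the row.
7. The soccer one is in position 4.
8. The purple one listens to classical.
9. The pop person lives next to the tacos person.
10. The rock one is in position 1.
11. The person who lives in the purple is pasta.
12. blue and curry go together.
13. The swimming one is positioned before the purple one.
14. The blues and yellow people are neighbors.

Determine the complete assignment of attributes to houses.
Solution:

House | Music | Food | Sport | Color
------------------------------------
  1   | rock | curry | tennis | blue
  2   | blues | pizza | golf | red
  3   | pop | sushi | swimming | yellow
  4   | jazz | tacos | soccer | green
  5   | classical | pasta | chess | purple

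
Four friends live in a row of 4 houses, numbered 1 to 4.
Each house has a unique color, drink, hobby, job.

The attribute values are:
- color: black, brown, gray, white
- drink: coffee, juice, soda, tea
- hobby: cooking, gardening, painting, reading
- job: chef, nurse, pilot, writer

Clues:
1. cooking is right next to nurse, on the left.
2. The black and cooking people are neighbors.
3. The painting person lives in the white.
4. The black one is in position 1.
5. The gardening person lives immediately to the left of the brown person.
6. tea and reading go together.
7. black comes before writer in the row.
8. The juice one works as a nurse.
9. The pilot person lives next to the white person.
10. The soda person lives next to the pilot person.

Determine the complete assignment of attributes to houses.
Solution:

House | Color | Drink | Hobby | Job
-----------------------------------
  1   | black | soda | gardening | chef
  2   | brown | coffee | cooking | pilot
  3   | white | juice | painting | nurse
  4   | gray | tea | reading | writer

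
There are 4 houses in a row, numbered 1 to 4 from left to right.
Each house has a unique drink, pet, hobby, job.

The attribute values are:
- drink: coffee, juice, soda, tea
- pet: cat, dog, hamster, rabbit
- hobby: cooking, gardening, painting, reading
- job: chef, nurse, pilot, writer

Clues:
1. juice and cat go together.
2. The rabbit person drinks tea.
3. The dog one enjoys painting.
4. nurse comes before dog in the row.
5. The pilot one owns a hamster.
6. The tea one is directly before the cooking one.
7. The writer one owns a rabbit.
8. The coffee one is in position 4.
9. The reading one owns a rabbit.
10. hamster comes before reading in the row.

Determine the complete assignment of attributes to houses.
Solution:

House | Drink | Pet | Hobby | Job
---------------------------------
  1   | soda | hamster | gardening | pilot
  2   | tea | rabbit | reading | writer
  3   | juice | cat | cooking | nurse
  4   | coffee | dog | painting | chef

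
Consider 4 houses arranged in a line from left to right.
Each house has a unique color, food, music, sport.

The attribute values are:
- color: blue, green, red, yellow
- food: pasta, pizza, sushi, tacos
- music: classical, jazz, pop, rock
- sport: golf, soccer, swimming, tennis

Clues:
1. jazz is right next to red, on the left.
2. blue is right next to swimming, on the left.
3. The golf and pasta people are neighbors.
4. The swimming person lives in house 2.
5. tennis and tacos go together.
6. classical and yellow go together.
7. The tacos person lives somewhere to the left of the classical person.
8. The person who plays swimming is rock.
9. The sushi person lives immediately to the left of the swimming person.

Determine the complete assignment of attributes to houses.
Solution:

House | Color | Food | Music | Sport
------------------------------------
  1   | blue | sushi | jazz | golf
  2   | red | pasta | rock | swimming
  3   | green | tacos | pop | tennis
  4   | yellow | pizza | classical | soccer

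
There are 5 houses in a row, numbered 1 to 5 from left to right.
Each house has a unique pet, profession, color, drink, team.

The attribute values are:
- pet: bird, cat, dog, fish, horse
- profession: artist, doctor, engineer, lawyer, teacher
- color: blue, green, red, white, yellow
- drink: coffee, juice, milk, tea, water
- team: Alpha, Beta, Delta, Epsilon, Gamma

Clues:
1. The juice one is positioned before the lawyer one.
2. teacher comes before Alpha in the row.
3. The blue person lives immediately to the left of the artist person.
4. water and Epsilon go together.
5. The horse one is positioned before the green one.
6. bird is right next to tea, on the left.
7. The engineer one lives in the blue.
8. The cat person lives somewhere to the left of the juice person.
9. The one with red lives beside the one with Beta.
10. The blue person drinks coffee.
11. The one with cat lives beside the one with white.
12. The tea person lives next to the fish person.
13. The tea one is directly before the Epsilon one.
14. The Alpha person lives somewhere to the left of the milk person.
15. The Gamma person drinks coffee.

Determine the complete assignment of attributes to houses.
Solution:

House | Pet | Profession | Color | Drink | Team
-----------------------------------------------
  1   | bird | engineer | blue | coffee | Gamma
  2   | cat | artist | yellow | tea | Delta
  3   | fish | teacher | white | water | Epsilon
  4   | horse | doctor | red | juice | Alpha
  5   | dog | lawyer | green | milk | Beta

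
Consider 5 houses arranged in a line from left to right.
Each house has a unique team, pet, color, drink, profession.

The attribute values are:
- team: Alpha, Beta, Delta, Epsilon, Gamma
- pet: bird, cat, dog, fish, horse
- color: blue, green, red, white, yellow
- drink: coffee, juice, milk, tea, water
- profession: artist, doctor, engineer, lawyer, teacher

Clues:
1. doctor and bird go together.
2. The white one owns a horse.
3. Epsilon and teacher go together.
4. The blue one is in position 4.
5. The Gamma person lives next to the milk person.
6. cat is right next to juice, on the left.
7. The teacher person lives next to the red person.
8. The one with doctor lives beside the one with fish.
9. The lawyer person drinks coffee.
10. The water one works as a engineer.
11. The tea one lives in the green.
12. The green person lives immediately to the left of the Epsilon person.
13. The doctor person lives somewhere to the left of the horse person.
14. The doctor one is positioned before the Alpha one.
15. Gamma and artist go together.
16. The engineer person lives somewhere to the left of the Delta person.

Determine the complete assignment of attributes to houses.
Solution:

House | Team | Pet | Color | Drink | Profession
-----------------------------------------------
  1   | Gamma | dog | green | tea | artist
  2   | Epsilon | cat | yellow | milk | teacher
  3   | Beta | bird | red | juice | doctor
  4   | Alpha | fish | blue | water | engineer
  5   | Delta | horse | white | coffee | lawyer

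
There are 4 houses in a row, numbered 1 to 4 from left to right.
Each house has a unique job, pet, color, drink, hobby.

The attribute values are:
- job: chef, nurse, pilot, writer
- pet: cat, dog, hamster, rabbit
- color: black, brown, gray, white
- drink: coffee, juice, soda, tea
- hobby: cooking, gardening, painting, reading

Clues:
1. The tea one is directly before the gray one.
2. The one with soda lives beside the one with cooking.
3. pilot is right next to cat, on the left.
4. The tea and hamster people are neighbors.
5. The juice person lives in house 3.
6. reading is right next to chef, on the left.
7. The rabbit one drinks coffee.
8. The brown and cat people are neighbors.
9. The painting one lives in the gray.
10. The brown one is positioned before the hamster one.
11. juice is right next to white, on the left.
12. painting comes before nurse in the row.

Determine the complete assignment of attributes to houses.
Solution:

House | Job | Pet | Color | Drink | Hobby
-----------------------------------------
  1   | pilot | dog | brown | soda | reading
  2   | chef | cat | black | tea | cooking
  3   | writer | hamster | gray | juice | painting
  4   | nurse | rabbit | white | coffee | gardening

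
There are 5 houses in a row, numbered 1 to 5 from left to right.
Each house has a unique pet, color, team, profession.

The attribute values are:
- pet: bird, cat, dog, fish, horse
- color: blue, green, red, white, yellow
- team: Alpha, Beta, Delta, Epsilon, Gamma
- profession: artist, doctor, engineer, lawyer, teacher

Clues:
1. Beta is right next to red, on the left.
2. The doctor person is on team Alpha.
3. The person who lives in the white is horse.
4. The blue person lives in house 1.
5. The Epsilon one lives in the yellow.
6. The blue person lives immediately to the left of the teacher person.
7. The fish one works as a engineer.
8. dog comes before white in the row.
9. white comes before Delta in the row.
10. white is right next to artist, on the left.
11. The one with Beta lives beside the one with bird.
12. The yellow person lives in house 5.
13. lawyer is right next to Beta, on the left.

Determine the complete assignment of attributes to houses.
Solution:

House | Pet | Color | Team | Profession
---------------------------------------
  1   | dog | blue | Gamma | lawyer
  2   | horse | white | Beta | teacher
  3   | bird | red | Delta | artist
  4   | cat | green | Alpha | doctor
  5   | fish | yellow | Epsilon | engineer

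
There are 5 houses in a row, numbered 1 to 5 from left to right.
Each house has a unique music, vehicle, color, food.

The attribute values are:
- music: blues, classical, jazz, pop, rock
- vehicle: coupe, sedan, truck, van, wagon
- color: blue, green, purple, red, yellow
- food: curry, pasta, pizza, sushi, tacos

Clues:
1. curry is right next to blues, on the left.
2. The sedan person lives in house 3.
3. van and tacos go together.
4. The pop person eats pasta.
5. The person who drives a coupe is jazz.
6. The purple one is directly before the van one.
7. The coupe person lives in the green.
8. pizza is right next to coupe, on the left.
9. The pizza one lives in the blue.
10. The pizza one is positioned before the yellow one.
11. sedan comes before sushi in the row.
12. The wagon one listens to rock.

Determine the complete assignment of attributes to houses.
Solution:

House | Music | Vehicle | Color | Food
--------------------------------------
  1   | rock | wagon | purple | curry
  2   | blues | van | red | tacos
  3   | classical | sedan | blue | pizza
  4   | jazz | coupe | green | sushi
  5   | pop | truck | yellow | pasta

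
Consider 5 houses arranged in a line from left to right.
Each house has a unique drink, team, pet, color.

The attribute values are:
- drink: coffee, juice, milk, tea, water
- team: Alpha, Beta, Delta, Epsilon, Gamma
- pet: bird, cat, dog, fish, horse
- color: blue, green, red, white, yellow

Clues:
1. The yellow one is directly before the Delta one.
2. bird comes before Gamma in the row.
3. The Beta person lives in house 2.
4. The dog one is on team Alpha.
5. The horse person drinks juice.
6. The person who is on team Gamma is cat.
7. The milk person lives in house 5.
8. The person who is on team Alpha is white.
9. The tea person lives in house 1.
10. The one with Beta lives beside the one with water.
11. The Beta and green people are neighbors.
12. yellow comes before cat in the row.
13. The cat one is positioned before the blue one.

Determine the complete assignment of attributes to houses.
Solution:

House | Drink | Team | Pet | Color
----------------------------------
  1   | tea | Alpha | dog | white
  2   | juice | Beta | horse | yellow
  3   | water | Delta | bird | green
  4   | coffee | Gamma | cat | red
  5   | milk | Epsilon | fish | blue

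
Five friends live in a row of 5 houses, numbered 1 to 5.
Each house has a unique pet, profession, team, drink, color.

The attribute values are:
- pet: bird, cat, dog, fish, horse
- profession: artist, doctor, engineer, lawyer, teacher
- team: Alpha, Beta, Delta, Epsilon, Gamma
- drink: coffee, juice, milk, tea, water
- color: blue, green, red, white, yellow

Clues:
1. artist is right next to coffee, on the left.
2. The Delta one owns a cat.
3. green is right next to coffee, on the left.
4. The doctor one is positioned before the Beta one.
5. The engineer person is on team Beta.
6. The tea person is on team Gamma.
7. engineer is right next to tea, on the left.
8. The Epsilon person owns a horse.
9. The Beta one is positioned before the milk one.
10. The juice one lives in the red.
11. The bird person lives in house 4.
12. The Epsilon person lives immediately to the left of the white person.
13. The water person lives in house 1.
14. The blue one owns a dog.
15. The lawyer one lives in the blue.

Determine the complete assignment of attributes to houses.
Solution:

House | Pet | Profession | Team | Drink | Color
-----------------------------------------------
  1   | horse | artist | Epsilon | water | green
  2   | cat | doctor | Delta | coffee | white
  3   | fish | engineer | Beta | juice | red
  4   | bird | teacher | Gamma | tea | yellow
  5   | dog | lawyer | Alpha | milk | blue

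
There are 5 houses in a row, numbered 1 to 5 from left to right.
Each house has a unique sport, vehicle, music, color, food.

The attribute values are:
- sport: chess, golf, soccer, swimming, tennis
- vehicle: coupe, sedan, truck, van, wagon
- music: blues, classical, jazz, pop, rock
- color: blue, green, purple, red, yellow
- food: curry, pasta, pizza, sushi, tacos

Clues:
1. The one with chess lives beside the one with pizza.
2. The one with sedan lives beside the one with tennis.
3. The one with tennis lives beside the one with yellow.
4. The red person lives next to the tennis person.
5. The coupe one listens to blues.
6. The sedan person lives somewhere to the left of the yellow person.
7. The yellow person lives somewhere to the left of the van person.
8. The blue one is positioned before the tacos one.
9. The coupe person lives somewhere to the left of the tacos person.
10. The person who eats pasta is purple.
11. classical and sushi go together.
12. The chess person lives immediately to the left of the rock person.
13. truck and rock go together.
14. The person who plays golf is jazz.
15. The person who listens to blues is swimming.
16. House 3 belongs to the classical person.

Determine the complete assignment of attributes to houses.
Solution:

House | Sport | Vehicle | Music | Color | Food
----------------------------------------------
  1   | chess | sedan | pop | red | curry
  2   | tennis | truck | rock | blue | pizza
  3   | soccer | wagon | classical | yellow | sushi
  4   | swimming | coupe | blues | purple | pasta
  5   | golf | van | jazz | green | tacos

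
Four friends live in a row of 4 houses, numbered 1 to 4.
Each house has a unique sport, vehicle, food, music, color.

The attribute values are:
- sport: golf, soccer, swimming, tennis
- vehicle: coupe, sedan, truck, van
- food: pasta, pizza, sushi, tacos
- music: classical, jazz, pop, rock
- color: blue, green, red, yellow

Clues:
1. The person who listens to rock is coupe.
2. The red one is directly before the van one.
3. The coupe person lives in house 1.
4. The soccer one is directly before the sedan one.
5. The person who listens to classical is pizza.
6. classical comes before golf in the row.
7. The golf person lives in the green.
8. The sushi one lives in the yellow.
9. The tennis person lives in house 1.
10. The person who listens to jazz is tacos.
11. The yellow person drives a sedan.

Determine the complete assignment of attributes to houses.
Solution:

House | Sport | Vehicle | Food | Music | Color
----------------------------------------------
  1   | tennis | coupe | pasta | rock | red
  2   | soccer | van | pizza | classical | blue
  3   | swimming | sedan | sushi | pop | yellow
  4   | golf | truck | tacos | jazz | green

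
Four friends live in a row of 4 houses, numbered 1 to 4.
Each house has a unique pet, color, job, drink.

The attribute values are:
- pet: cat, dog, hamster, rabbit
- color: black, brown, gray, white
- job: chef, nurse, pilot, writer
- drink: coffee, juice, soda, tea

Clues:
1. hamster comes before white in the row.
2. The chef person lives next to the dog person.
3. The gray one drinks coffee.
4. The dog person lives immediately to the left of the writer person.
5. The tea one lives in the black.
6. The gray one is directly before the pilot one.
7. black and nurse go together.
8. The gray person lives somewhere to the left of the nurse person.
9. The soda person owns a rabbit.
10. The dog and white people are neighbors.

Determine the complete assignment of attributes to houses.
Solution:

House | Pet | Color | Job | Drink
---------------------------------
  1   | hamster | gray | chef | coffee
  2   | dog | brown | pilot | juice
  3   | rabbit | white | writer | soda
  4   | cat | black | nurse | tea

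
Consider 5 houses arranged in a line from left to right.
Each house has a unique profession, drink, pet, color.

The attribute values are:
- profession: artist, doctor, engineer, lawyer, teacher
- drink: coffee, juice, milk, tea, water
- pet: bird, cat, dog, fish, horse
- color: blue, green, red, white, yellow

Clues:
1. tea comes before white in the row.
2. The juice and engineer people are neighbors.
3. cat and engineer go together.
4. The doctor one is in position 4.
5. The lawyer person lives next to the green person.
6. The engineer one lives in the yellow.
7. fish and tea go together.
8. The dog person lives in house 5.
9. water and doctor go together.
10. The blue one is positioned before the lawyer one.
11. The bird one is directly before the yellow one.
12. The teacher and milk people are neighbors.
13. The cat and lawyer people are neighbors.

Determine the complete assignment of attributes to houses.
Solution:

House | Profession | Drink | Pet | Color
----------------------------------------
  1   | teacher | juice | bird | blue
  2   | engineer | milk | cat | yellow
  3   | lawyer | tea | fish | red
  4   | doctor | water | horse | green
  5   | artist | coffee | dog | white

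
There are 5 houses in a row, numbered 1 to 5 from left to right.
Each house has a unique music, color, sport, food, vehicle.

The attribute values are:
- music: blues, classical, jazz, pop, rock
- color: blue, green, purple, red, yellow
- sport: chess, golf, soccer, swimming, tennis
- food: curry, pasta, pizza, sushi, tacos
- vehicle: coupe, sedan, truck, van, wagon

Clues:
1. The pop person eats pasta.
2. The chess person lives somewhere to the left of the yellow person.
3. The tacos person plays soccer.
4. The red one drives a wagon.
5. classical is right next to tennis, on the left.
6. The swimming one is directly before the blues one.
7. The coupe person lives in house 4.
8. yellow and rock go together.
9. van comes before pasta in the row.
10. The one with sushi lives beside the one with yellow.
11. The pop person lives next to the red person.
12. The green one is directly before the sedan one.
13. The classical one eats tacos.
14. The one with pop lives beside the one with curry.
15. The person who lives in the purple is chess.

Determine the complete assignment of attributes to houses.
Solution:

House | Music | Color | Sport | Food | Vehicle
----------------------------------------------
  1   | classical | green | soccer | tacos | van
  2   | pop | blue | tennis | pasta | sedan
  3   | jazz | red | swimming | curry | wagon
  4   | blues | purple | chess | sushi | coupe
  5   | rock | yellow | golf | pizza | truck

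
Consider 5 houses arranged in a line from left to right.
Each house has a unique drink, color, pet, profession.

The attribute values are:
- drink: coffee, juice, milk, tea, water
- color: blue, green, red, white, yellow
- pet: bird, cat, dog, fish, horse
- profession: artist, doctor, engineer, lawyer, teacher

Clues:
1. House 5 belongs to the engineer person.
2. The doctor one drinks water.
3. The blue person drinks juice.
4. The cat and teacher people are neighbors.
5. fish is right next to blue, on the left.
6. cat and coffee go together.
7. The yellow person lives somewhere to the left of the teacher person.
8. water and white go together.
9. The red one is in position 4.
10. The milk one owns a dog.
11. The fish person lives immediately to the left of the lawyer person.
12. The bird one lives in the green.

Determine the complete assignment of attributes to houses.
Solution:

House | Drink | Color | Pet | Profession
----------------------------------------
  1   | water | white | fish | doctor
  2   | juice | blue | horse | lawyer
  3   | coffee | yellow | cat | artist
  4   | milk | red | dog | teacher
  5   | tea | green | bird | engineer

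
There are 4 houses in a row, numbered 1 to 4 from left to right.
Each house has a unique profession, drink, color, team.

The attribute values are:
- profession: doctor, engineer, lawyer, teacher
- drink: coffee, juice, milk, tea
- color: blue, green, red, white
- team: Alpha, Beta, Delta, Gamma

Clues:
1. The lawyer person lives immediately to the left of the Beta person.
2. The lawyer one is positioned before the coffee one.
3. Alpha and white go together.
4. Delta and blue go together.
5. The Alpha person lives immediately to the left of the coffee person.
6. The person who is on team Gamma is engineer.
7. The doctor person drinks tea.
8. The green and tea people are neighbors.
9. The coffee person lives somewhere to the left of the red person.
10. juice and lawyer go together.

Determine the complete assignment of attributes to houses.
Solution:

House | Profession | Drink | Color | Team
-----------------------------------------
  1   | lawyer | juice | white | Alpha
  2   | teacher | coffee | green | Beta
  3   | doctor | tea | blue | Delta
  4   | engineer | milk | red | Gamma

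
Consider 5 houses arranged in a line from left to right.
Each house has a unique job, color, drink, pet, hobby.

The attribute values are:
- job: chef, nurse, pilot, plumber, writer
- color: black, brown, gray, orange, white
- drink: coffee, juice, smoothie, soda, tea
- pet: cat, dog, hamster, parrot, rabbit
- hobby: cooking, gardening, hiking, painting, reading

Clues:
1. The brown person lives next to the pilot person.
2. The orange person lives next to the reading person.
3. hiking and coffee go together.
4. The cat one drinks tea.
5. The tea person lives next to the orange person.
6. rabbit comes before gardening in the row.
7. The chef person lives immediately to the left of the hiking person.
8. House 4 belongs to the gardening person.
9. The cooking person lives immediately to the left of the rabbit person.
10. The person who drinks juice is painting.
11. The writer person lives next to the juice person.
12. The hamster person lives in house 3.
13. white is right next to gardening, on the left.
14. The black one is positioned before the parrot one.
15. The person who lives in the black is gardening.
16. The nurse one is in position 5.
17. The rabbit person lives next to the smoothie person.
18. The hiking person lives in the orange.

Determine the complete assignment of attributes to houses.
Solution:

House | Job | Color | Drink | Pet | Hobby
-----------------------------------------
  1   | chef | brown | tea | cat | cooking
  2   | pilot | orange | coffee | rabbit | hiking
  3   | plumber | white | smoothie | hamster | reading
  4   | writer | black | soda | dog | gardening
  5   | nurse | gray | juice | parrot | painting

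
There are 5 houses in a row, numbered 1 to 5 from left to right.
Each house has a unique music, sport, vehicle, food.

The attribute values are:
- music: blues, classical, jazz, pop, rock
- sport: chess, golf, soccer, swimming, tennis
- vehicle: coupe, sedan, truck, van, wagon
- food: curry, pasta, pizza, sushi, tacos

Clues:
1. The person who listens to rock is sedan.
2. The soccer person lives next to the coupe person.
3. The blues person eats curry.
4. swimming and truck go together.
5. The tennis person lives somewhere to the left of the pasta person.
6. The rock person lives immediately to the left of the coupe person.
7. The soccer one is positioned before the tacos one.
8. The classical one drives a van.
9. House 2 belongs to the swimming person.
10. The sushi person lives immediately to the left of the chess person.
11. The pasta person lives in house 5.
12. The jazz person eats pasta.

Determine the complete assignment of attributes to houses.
Solution:

House | Music | Sport | Vehicle | Food
--------------------------------------
  1   | classical | tennis | van | pizza
  2   | blues | swimming | truck | curry
  3   | rock | soccer | sedan | sushi
  4   | pop | chess | coupe | tacos
  5   | jazz | golf | wagon | pasta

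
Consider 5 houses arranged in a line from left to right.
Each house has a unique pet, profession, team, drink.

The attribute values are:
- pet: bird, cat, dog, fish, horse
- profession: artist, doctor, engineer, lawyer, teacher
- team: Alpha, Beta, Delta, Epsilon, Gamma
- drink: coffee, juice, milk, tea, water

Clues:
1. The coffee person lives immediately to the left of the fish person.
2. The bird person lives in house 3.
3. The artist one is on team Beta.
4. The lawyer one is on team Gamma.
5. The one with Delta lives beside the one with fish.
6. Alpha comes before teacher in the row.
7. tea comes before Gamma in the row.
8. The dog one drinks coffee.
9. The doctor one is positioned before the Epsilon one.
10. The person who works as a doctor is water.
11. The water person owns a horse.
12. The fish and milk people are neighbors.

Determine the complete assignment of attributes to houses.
Solution:

House | Pet | Profession | Team | Drink
---------------------------------------
  1   | dog | engineer | Delta | coffee
  2   | fish | artist | Beta | tea
  3   | bird | lawyer | Gamma | milk
  4   | horse | doctor | Alpha | water
  5   | cat | teacher | Epsilon | juice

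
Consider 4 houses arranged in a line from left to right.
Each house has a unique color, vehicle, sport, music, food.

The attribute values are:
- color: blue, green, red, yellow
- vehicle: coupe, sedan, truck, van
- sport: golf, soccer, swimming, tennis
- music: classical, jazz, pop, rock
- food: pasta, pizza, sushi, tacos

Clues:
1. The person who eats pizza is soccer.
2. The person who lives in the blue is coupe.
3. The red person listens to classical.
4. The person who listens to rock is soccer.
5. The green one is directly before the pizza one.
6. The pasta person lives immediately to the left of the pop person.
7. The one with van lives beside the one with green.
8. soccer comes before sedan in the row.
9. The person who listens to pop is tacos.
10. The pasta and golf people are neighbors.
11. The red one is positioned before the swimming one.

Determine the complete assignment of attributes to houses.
Solution:

House | Color | Vehicle | Sport | Music | Food
----------------------------------------------
  1   | red | van | tennis | classical | pasta
  2   | green | truck | golf | pop | tacos
  3   | blue | coupe | soccer | rock | pizza
  4   | yellow | sedan | swimming | jazz | sushi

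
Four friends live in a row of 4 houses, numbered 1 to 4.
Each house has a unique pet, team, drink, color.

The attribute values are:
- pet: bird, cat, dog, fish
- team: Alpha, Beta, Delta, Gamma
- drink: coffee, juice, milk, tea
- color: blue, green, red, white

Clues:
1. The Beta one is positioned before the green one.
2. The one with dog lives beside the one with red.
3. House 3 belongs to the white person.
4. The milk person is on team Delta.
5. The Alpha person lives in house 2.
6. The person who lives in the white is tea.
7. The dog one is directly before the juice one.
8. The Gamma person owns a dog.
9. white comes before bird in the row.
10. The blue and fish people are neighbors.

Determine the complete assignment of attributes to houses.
Solution:

House | Pet | Team | Drink | Color
----------------------------------
  1   | dog | Gamma | coffee | blue
  2   | fish | Alpha | juice | red
  3   | cat | Beta | tea | white
  4   | bird | Delta | milk | green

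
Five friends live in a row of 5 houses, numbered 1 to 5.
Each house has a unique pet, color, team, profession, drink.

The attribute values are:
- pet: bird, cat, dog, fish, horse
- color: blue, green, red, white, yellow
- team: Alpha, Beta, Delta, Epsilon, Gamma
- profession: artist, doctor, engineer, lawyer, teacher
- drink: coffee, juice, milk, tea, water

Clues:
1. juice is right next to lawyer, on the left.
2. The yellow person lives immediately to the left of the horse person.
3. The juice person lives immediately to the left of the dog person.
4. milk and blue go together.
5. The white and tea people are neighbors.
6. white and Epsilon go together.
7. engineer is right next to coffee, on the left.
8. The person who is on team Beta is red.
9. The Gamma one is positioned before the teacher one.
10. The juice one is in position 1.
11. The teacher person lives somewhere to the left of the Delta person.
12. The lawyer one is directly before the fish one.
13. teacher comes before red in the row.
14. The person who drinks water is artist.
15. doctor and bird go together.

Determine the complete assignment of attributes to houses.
Solution:

House | Pet | Color | Team | Profession | Drink
-----------------------------------------------
  1   | cat | green | Gamma | engineer | juice
  2   | dog | white | Epsilon | lawyer | coffee
  3   | fish | yellow | Alpha | teacher | tea
  4   | horse | red | Beta | artist | water
  5   | bird | blue | Delta | doctor | milk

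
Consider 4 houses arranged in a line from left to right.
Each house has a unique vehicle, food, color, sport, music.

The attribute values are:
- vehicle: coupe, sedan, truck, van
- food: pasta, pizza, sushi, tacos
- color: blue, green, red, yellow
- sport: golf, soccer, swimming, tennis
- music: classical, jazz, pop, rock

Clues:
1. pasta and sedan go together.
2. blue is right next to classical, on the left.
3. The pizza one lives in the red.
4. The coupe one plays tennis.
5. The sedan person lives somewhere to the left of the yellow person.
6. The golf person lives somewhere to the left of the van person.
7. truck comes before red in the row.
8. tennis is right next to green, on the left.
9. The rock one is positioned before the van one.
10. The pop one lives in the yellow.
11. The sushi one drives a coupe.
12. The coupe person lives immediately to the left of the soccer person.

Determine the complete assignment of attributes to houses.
Solution:

House | Vehicle | Food | Color | Sport | Music
----------------------------------------------
  1   | coupe | sushi | blue | tennis | rock
  2   | sedan | pasta | green | soccer | classical
  3   | truck | tacos | yellow | golf | pop
  4   | van | pizza | red | swimming | jazz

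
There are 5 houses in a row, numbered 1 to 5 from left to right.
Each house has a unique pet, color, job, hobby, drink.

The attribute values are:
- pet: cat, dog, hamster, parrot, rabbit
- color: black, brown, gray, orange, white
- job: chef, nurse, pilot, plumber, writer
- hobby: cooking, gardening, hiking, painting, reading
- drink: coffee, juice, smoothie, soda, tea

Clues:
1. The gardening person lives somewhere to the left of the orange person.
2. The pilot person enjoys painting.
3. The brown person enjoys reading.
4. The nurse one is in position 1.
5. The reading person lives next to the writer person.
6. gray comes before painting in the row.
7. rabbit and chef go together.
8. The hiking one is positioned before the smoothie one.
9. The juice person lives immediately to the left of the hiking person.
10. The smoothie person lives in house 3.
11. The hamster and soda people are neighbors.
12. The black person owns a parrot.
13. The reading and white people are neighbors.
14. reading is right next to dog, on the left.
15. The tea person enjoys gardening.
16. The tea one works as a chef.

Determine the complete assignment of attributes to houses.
Solution:

House | Pet | Color | Job | Hobby | Drink
-----------------------------------------
  1   | hamster | brown | nurse | reading | juice
  2   | dog | white | writer | hiking | soda
  3   | parrot | black | plumber | cooking | smoothie
  4   | rabbit | gray | chef | gardening | tea
  5   | cat | orange | pilot | painting | coffee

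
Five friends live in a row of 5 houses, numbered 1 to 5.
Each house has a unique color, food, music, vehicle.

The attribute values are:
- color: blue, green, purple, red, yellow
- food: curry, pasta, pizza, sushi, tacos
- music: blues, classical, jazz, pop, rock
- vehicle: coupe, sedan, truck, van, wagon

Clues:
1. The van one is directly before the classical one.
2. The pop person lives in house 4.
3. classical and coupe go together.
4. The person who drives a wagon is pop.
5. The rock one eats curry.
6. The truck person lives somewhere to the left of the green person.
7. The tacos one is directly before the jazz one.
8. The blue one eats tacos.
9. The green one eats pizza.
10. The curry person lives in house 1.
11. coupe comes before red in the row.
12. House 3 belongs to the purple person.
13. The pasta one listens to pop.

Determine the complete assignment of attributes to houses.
Solution:

House | Color | Food | Music | Vehicle
--------------------------------------
  1   | yellow | curry | rock | van
  2   | blue | tacos | classical | coupe
  3   | purple | sushi | jazz | truck
  4   | red | pasta | pop | wagon
  5   | green | pizza | blues | sedan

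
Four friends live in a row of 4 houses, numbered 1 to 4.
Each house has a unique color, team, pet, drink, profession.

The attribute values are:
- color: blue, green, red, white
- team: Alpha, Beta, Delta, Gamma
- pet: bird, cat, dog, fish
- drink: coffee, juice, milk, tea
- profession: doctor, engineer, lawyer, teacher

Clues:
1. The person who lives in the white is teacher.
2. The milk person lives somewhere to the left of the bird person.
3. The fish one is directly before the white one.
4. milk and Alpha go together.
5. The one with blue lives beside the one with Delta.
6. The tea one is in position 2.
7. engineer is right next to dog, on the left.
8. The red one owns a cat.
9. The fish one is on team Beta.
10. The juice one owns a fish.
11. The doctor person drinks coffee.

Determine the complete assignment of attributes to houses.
Solution:

House | Color | Team | Pet | Drink | Profession
-----------------------------------------------
  1   | blue | Beta | fish | juice | engineer
  2   | white | Delta | dog | tea | teacher
  3   | red | Alpha | cat | milk | lawyer
  4   | green | Gamma | bird | coffee | doctor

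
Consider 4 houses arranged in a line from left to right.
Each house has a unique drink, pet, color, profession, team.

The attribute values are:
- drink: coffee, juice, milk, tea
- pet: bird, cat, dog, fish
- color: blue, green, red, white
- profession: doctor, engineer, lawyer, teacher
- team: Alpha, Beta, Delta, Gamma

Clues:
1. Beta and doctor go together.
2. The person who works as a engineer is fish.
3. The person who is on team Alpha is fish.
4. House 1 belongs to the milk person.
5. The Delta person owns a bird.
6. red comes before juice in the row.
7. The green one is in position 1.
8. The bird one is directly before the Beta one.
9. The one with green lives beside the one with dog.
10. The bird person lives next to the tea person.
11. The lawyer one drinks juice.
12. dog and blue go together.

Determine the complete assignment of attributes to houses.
Solution:

House | Drink | Pet | Color | Profession | Team
-----------------------------------------------
  1   | milk | bird | green | teacher | Delta
  2   | tea | dog | blue | doctor | Beta
  3   | coffee | fish | red | engineer | Alpha
  4   | juice | cat | white | lawyer | Gamma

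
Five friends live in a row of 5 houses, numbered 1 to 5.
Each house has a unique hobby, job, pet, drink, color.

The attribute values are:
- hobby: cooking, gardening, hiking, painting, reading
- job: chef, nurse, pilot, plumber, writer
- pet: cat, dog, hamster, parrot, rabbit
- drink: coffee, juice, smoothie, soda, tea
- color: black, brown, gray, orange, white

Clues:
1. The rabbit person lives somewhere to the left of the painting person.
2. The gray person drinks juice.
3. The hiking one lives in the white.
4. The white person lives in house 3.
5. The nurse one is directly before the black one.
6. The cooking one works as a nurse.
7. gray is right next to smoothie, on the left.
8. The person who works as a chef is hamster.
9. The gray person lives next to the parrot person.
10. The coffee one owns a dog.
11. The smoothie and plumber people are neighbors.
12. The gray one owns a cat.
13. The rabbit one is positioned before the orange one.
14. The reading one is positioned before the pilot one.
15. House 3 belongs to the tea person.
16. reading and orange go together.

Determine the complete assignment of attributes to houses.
Solution:

House | Hobby | Job | Pet | Drink | Color
-----------------------------------------
  1   | cooking | nurse | cat | juice | gray
  2   | gardening | writer | parrot | smoothie | black
  3   | hiking | plumber | rabbit | tea | white
  4   | reading | chef | hamster | soda | orange
  5   | painting | pilot | dog | coffee | brown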